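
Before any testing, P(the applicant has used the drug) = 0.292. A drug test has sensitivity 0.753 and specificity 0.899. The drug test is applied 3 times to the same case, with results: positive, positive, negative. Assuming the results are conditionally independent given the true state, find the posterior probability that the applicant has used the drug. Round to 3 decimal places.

Posterior P(H) ≈ 0.863

Let H be the event that the applicant has used the drug; start with P(H) = 0.292. P('positive'|H) = 0.753, P('positive'|¬H) = 0.101.
Update on result 1 ('positive'): P(H) ← 0.753·0.2920 / (0.753·0.2920 + 0.101·0.7080) = 0.21988/0.29138 = 0.7546.
Update on result 2 ('positive'): P(H) ← 0.753·0.7546 / (0.753·0.7546 + 0.101·0.2454) = 0.56821/0.59299 = 0.9582.
Update on result 3 ('negative'): P(H) ← 0.247·0.9582 / (0.247·0.9582 + 0.899·0.0418) = 0.23668/0.27425 = 0.8630.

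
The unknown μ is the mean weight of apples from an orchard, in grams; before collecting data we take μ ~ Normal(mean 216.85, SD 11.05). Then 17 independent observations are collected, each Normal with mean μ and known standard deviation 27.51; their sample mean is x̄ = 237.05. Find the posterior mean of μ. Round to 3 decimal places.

Posterior mean ≈ 231.653

With known σ, the Normal prior is conjugate. Weight on the data is w = (n/σ²)/(n/σ² + 1/τ₀²) = 0.0224630/(0.0224630+0.00818984) = 0.73282.
Posterior mean = w·x̄ + (1−w)·μ₀ = 0.73282·237.05 + 0.26718·216.85 = 231.653.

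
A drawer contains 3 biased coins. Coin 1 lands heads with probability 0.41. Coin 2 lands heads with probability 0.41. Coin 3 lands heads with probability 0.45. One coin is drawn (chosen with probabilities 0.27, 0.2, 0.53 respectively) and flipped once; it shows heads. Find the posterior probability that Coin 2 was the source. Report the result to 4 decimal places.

Posterior probability ≈ 0.1902

P(heads|C1) = 0.41; P(heads|C2) = 0.41; P(heads|C3) = 0.45.
Prior × likelihood for each source: 0.27·0.41=0.1107, 0.2·0.41=0.08200, 0.53·0.45=0.2385. Summing gives P(heads) = 0.43120.
P(Coin 2 | heads) = 0.08200 / 0.43120 = 0.1902.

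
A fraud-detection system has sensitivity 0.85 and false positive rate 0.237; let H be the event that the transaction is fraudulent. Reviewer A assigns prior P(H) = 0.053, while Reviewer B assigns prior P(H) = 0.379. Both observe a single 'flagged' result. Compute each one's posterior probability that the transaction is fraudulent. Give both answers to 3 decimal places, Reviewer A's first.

The likelihood ratio for a 'flagged' result is 0.85/0.237 = 3.5865.
Reviewer A: prior odds 0.053/0.947 = 0.055966; posterior odds 0.20072; posterior probability 0.167.
Reviewer B: prior odds 0.379/0.621 = 0.61031; posterior odds 2.1889; posterior probability 0.686.

Reviewer A: 0.167; Reviewer B: 0.686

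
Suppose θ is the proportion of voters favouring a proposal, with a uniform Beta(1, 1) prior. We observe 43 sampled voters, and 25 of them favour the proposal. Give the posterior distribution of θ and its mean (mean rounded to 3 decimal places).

Posterior: Beta(26, 19); mean ≈ 0.578

Observing 25 successes and 18 failures updates Beta(1, 1) by adding the success and failure counts to the two shape parameters: α = 1+25 = 26, β = 1+18 = 19.
E[θ | data] = 26/(26+19) = 0.578.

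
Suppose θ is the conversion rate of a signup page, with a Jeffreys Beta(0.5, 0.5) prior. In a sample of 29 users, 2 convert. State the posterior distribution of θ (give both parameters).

Posterior: Beta(2.5, 27.5)

The binomial likelihood is conjugate to the Beta prior: with 2 successes and 27 failures, the posterior is Beta(0.5+2, 0.5+27) = Beta(2.5, 27.5).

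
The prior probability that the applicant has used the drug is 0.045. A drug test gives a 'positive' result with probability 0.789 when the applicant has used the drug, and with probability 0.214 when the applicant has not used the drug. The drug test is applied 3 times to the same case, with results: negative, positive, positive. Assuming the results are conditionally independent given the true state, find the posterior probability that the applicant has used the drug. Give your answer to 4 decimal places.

Posterior P(H) ≈ 0.1467

With H the event that the applicant has used the drug, the joint likelihood of the observed sequence is P(data|H) = 0.211·0.789·0.789 = 0.13135 and P(data|¬H) = 0.786·0.214·0.214 = 0.035996.
Bayes: P(H|data) = 0.045·0.13135 / (0.045·0.13135 + 0.955·0.035996) = 0.0059108/0.040287 = 0.1467.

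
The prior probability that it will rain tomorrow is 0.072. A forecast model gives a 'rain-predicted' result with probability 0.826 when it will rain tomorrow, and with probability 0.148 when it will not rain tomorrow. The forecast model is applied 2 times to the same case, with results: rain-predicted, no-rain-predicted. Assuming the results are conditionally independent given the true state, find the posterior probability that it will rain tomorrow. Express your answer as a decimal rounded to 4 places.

Posterior P(H) ≈ 0.0812

With H the event that it will rain tomorrow, the joint likelihood of the observed sequence is P(data|H) = 0.826·0.174 = 0.14372 and P(data|¬H) = 0.148·0.852 = 0.12610.
Bayes: P(H|data) = 0.072·0.14372 / (0.072·0.14372 + 0.928·0.12610) = 0.010348/0.12737 = 0.0812.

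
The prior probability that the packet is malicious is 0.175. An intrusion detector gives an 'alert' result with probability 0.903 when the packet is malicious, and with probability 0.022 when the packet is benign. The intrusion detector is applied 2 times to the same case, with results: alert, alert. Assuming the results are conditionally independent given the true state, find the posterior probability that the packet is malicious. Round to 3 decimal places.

Posterior P(H) ≈ 0.997

Let H be the event that the packet is malicious; start with P(H) = 0.175. P('alert'|H) = 0.903, P('alert'|¬H) = 0.022.
Update on result 1 ('alert'): P(H) ← 0.903·0.1750 / (0.903·0.1750 + 0.022·0.8250) = 0.15802/0.17617 = 0.8970.
Update on result 2 ('alert'): P(H) ← 0.903·0.8970 / (0.903·0.8970 + 0.022·0.1030) = 0.80997/0.81224 = 0.9972.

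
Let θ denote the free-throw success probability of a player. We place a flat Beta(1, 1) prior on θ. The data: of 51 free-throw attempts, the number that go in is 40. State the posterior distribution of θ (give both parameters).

Observing 40 successes and 11 failures updates Beta(1, 1) by adding the success and failure counts to the two shape parameters: α = 1+40 = 41, β = 1+11 = 12.

Posterior: Beta(41, 12)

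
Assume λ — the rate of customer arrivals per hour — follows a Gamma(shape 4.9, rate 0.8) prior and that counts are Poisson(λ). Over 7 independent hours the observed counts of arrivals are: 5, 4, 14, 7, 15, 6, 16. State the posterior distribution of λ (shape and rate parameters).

Posterior: Gamma(shape=71.9, rate=7.8)

The Poisson likelihood adds the total count to the shape and the number of exposure periods to the rate. Here ∑xᵢ = 67 and n = 7, so shape 4.9→71.9 and rate 0.8→7.8.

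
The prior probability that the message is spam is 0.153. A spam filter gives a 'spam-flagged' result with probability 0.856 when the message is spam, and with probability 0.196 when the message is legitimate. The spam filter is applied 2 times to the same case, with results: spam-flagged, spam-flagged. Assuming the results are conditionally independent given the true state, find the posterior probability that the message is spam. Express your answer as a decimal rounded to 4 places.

With H the event that the message is spam, the joint likelihood of the observed sequence is P(data|H) = 0.856·0.856 = 0.73274 and P(data|¬H) = 0.196·0.196 = 0.038416.
Bayes: P(H|data) = 0.153·0.73274 / (0.153·0.73274 + 0.847·0.038416) = 0.11211/0.14465 = 0.7750.

Posterior P(H) ≈ 0.7750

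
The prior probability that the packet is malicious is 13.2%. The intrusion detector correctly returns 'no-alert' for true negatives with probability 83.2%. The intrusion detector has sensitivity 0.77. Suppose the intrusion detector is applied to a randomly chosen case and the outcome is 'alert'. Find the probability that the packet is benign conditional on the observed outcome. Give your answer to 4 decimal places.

P(¬H | E) ≈ 0.5893

Write H for 'the packet is malicious'. Prior odds H:¬H = 0.132/0.868 = 0.15207. For the 'alert' outcome, the likelihood ratio is 0.77/0.168 = 4.5833.
Posterior odds = 0.15207 × 4.5833 = 0.69700, so P(H|E) = 0.69700/(1+0.69700) = 0.4107. Then P(¬H|E) = 1 − 0.4107 = 0.5893.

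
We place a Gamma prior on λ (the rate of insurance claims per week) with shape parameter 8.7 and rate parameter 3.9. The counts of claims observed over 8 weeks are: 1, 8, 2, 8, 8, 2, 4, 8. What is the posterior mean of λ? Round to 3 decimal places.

The Poisson likelihood adds the total count to the shape and the number of exposure periods to the rate. Here ∑xᵢ = 41 and n = 8, so shape 8.7→49.7 and rate 3.9→11.9.
Posterior mean = shape/rate = 49.7/11.9 = 4.176.

Posterior mean ≈ 4.176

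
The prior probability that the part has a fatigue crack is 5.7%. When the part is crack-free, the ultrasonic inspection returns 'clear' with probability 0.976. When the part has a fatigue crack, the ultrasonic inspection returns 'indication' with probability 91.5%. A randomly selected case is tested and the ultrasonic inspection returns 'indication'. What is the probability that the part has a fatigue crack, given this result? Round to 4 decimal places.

P(H | E) ≈ 0.6974

Write H for 'the part has a fatigue crack'. Prior odds H:¬H = 0.057/0.943 = 0.060445. For the 'indication' outcome, the likelihood ratio is 0.915/0.024 = 38.125.
Posterior odds = 0.060445 × 38.125 = 2.3045, so P(H|E) = 2.3045/(1+2.3045) = 0.6974.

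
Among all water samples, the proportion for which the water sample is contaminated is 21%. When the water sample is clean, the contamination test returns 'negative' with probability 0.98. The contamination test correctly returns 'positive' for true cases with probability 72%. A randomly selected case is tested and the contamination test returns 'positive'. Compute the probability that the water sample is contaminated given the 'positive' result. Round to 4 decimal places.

P(H | E) ≈ 0.9054

Let H be the event that the water sample is contaminated. P(H) = 0.21, so P(¬H) = 0.79. With E the 'positive' result, P(E|H) = 0.72 and P(E|¬H) = 0.02.
P(E) = 0.72·0.21 + 0.02·0.79 = 0.15120 + 0.015800 = 0.16700.
By Bayes' theorem, P(H|E) = 0.15120 / 0.16700 = 0.9054.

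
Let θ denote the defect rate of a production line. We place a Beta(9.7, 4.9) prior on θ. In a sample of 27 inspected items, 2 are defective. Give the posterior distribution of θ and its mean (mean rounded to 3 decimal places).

Posterior: Beta(11.7, 29.9); mean ≈ 0.281

Observing 2 successes and 25 failures updates Beta(9.7, 4.9) by adding the success and failure counts to the two shape parameters: α = 9.7+2 = 11.7, β = 4.9+25 = 29.9.
E[θ | data] = 11.7/(11.7+29.9) = 0.281.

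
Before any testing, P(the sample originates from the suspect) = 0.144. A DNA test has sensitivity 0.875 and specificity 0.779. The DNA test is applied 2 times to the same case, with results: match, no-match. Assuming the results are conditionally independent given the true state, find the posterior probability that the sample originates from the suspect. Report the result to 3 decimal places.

With H the event that the sample originates from the suspect, the joint likelihood of the observed sequence is P(data|H) = 0.875·0.125 = 0.10938 and P(data|¬H) = 0.221·0.779 = 0.17216.
Bayes: P(H|data) = 0.144·0.10938 / (0.144·0.10938 + 0.856·0.17216) = 0.015750/0.16312 = 0.0966.

Posterior P(H) ≈ 0.097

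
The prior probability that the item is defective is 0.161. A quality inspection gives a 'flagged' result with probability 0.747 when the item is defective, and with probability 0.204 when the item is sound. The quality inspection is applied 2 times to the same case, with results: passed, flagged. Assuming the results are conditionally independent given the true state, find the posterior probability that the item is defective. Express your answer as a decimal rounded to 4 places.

Let H be the event that the item is defective; start with P(H) = 0.161. P('flagged'|H) = 0.747, P('flagged'|¬H) = 0.204.
Update on result 1 ('passed'): P(H) ← 0.253·0.1610 / (0.253·0.1610 + 0.796·0.8390) = 0.040733/0.70858 = 0.0575.
Update on result 2 ('flagged'): P(H) ← 0.747·0.0575 / (0.747·0.0575 + 0.204·0.9425) = 0.042942/0.23521 = 0.1826.

Posterior P(H) ≈ 0.1826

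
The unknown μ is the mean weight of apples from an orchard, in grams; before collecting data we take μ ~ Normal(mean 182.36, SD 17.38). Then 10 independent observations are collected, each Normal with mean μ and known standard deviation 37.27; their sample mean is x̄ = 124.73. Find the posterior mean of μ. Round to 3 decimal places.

Posterior mean ≈ 142.883

Prior precision 1/τ₀² = 1/17.38² = 0.00331055; data precision n/σ² = 10/37.27² = 0.00719915.
Posterior precision = 0.00331055 + 0.00719915 = 0.0105097.
Posterior mean = (0.00331055·182.36 + 0.00719915·124.73) / 0.0105097 = 142.883.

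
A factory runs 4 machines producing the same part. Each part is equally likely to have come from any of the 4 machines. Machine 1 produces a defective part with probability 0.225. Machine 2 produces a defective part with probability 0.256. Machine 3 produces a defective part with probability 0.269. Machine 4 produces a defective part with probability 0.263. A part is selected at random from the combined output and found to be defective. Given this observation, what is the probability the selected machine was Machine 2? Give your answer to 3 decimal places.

Posterior probability ≈ 0.253

Tabulate prior·likelihood by source: [1] prior 0.25, lik 0.225, product 0.05625; [2] prior 0.25, lik 0.256, product 0.06400; [3] prior 0.25, lik 0.269, product 0.06725; [4] prior 0.25, lik 0.263, product 0.06575.
Normalizing constant = 0.25325; the posterior for Machine 2 is its product over the sum, 0.06400/0.25325 = 0.253.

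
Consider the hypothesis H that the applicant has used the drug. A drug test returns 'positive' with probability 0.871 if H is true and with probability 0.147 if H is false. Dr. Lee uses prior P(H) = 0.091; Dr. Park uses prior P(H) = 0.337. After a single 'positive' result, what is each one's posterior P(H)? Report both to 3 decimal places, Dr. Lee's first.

Dr. Lee: 0.372; Dr. Park: 0.751

The likelihood ratio for a 'positive' result is 0.871/0.147 = 5.9252.
Dr. Lee: prior odds 0.091/0.909 = 0.10011; posterior odds 0.59317; posterior probability 0.372.
Dr. Park: prior odds 0.337/0.663 = 0.50830; posterior odds 3.0117; posterior probability 0.751.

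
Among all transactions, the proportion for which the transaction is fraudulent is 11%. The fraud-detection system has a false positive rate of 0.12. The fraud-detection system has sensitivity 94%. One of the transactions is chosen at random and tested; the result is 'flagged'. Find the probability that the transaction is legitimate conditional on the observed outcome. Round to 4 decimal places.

Let H be the event that the transaction is fraudulent. P(H) = 0.11, so P(¬H) = 0.89. With E the 'flagged' result, P(E|H) = 0.94 and P(E|¬H) = 0.12.
P(E) = 0.94·0.11 + 0.12·0.89 = 0.10340 + 0.10680 = 0.21020.
By Bayes' theorem, P(H|E) = 0.10340 / 0.21020 = 0.4919. Hence P(¬H|E) = 1 − 0.4919 = 0.5081.

P(¬H | E) ≈ 0.5081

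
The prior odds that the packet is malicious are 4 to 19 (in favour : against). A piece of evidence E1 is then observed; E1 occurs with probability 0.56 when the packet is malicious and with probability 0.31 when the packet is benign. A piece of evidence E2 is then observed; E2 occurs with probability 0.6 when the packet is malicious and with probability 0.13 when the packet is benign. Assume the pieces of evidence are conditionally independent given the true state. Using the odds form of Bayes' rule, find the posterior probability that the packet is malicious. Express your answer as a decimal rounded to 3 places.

Posterior probability ≈ 0.637

Prior odds = 4/19 = 0.21053.
Likelihood ratio for E1 = 0.56/0.31 = 1.8065.
Likelihood ratio for E2 = 0.6/0.13 = 4.6154.
Posterior odds = prior odds × LR₁ × LR₂ = 1.7553.
Posterior probability = odds/(1+odds) = 1.7553/2.7553 = 0.637.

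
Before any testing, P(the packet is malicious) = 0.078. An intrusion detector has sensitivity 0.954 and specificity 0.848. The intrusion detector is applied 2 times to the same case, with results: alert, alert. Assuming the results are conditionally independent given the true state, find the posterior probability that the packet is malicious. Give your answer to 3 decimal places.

Posterior P(H) ≈ 0.769

Let H be the event that the packet is malicious; start with P(H) = 0.078. P('alert'|H) = 0.954, P('alert'|¬H) = 0.152.
Update on result 1 ('alert'): P(H) ← 0.954·0.0780 / (0.954·0.0780 + 0.152·0.9220) = 0.074412/0.21456 = 0.3468.
Update on result 2 ('alert'): P(H) ← 0.954·0.3468 / (0.954·0.3468 + 0.152·0.6532) = 0.33086/0.43015 = 0.7692.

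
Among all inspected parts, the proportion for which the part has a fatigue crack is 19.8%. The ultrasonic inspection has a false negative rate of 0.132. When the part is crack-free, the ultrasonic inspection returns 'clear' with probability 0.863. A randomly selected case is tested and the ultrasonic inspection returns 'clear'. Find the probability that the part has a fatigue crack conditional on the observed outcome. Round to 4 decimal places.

P(H | E) ≈ 0.0364

Let H be the event that the part has a fatigue crack. P(H) = 0.198, so P(¬H) = 0.802. With E the 'clear' result, P(E|H) = 0.132 and P(E|¬H) = 0.863.
P(E) = 0.132·0.198 + 0.863·0.802 = 0.026136 + 0.69213 = 0.71826.
By Bayes' theorem, P(H|E) = 0.026136 / 0.71826 = 0.0364.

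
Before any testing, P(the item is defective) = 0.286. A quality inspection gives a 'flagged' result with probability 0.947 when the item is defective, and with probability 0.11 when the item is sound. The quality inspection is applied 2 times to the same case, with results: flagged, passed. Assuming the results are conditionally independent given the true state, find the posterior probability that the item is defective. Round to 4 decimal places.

With H the event that the item is defective, the joint likelihood of the observed sequence is P(data|H) = 0.947·0.053 = 0.050191 and P(data|¬H) = 0.11·0.89 = 0.097900.
Bayes: P(H|data) = 0.286·0.050191 / (0.286·0.050191 + 0.714·0.097900) = 0.014355/0.084255 = 0.1704.

Posterior P(H) ≈ 0.1704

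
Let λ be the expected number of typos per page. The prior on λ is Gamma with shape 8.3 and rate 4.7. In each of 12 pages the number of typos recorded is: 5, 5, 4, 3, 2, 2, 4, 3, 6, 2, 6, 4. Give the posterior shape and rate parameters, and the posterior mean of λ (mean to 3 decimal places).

Posterior: Gamma(shape=54.3, rate=16.7); mean ≈ 3.251

Total count ∑xᵢ = 46 over n = 12 pages.
Gamma is conjugate to the Poisson likelihood: posterior is Gamma(shape = 8.3+46 = 54.3, rate = 4.7+12 = 16.7).
E[λ | data] = 54.3/16.7 = 3.251.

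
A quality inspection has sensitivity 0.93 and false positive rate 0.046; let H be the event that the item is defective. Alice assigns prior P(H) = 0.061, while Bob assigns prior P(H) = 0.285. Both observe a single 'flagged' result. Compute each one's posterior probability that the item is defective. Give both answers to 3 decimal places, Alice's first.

P('+'|H) = 0.93, P('+'|¬H) = 0.046.
Alice: numerator 0.93·0.061 = 0.056730; evidence = 0.056730+0.046·0.939 = 0.099924; posterior = 0.568.
Bob: numerator 0.93·0.285 = 0.26505; evidence = 0.26505+0.046·0.715 = 0.29794; posterior = 0.890.

Alice: 0.568; Bob: 0.890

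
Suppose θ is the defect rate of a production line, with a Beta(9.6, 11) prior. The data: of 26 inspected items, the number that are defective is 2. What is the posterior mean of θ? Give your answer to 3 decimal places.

Posterior mean ≈ 0.249

The binomial likelihood is conjugate to the Beta prior: with 2 successes and 24 failures, the posterior is Beta(9.6+2, 11+24) = Beta(11.6, 35).
Posterior mean = α/(α+β) = 11.6/46.6 = 0.249.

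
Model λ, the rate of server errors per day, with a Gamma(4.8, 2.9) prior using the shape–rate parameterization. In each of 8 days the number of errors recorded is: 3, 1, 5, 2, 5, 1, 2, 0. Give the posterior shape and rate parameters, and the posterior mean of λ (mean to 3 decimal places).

Posterior: Gamma(shape=23.8, rate=10.9); mean ≈ 2.183

The Poisson likelihood adds the total count to the shape and the number of exposure periods to the rate. Here ∑xᵢ = 19 and n = 8, so shape 4.8→23.8 and rate 2.9→10.9.
Posterior mean = shape/rate = 23.8/10.9 = 2.183.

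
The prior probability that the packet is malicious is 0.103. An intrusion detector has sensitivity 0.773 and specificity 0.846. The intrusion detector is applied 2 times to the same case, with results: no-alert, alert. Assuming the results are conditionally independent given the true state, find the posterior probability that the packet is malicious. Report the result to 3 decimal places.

Posterior P(H) ≈ 0.134

Let H be the event that the packet is malicious; start with P(H) = 0.103. P('alert'|H) = 0.773, P('alert'|¬H) = 0.154.
Update on result 1 ('no-alert'): P(H) ← 0.227·0.1030 / (0.227·0.1030 + 0.846·0.8970) = 0.023381/0.78224 = 0.0299.
Update on result 2 ('alert'): P(H) ← 0.773·0.0299 / (0.773·0.0299 + 0.154·0.9701) = 0.023105/0.17250 = 0.1339.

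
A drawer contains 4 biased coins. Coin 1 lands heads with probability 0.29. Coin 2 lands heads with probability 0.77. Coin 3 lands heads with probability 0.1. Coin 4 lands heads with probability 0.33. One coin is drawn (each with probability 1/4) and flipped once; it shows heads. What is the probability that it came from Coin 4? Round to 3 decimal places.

P(heads|C1) = 0.29; P(heads|C2) = 0.77; P(heads|C3) = 0.1; P(heads|C4) = 0.33.
Prior × likelihood for each source: 0.25·0.29=0.07250, 0.25·0.77=0.1925, 0.25·0.1=0.02500, 0.25·0.33=0.08250. Summing gives P(heads) = 0.37250.
P(Coin 4 | heads) = 0.08250 / 0.37250 = 0.221.

Posterior probability ≈ 0.221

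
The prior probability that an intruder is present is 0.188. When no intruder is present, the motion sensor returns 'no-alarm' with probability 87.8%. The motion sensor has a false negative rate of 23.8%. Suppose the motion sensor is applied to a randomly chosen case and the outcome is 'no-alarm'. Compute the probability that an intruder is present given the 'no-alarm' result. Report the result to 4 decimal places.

P(H | E) ≈ 0.0591

Write H for 'an intruder is present'. Prior odds H:¬H = 0.188/0.812 = 0.23153. For the 'no-alarm' outcome, the likelihood ratio is 0.238/0.878 = 0.27107.
Posterior odds = 0.23153 × 0.27107 = 0.062760, so P(H|E) = 0.062760/(1+0.062760) = 0.0591.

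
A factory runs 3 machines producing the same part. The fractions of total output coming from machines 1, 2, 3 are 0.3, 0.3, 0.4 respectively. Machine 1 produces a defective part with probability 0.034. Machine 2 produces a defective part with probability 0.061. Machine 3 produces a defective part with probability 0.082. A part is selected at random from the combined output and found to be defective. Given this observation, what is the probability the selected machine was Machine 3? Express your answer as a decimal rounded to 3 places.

Posterior probability ≈ 0.535

P(defective|M1) = 0.034; P(defective|M2) = 0.061; P(defective|M3) = 0.082.
Prior × likelihood for each source: 0.3·0.034=0.01020, 0.3·0.061=0.01830, 0.4·0.082=0.03280. Summing gives P(defective) = 0.061300.
P(Machine 3 | defective) = 0.03280 / 0.061300 = 0.535.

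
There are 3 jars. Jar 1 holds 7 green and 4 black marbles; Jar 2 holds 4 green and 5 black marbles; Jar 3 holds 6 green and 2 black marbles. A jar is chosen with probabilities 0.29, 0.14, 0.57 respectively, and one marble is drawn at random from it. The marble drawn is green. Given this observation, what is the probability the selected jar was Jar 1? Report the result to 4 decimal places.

P(green|Jar 1) = 0.6364; P(green|Jar 2) = 0.4444; P(green|Jar 3) = 0.75.
Prior × likelihood for each source: 0.29·0.6364=0.1845, 0.14·0.4444=0.06222, 0.57·0.75=0.4275. Summing gives P(green) = 0.67427.
P(Jar 1 | green) = 0.1845 / 0.67427 = 0.2737.

Posterior probability ≈ 0.2737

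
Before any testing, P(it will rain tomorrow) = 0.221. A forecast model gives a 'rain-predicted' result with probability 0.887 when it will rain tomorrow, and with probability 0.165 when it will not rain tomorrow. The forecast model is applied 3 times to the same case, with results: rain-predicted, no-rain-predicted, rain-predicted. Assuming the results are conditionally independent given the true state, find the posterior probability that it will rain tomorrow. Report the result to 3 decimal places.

Posterior P(H) ≈ 0.526

Let H be the event that it will rain tomorrow; start with P(H) = 0.221. P('rain-predicted'|H) = 0.887, P('rain-predicted'|¬H) = 0.165.
Update on result 1 ('rain-predicted'): P(H) ← 0.887·0.2210 / (0.887·0.2210 + 0.165·0.7790) = 0.19603/0.32456 = 0.6040.
Update on result 2 ('no-rain-predicted'): P(H) ← 0.113·0.6040 / (0.113·0.6040 + 0.835·0.3960) = 0.068249/0.39893 = 0.1711.
Update on result 3 ('rain-predicted'): P(H) ← 0.887·0.1711 / (0.887·0.1711 + 0.165·0.8289) = 0.15175/0.28852 = 0.5260.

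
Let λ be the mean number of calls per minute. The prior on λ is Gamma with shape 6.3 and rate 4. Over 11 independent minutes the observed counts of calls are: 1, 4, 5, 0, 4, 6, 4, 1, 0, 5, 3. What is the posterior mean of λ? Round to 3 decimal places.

Posterior mean ≈ 2.620

Total count ∑xᵢ = 33 over n = 11 minutes.
Gamma is conjugate to the Poisson likelihood: posterior is Gamma(shape = 6.3+33 = 39.3, rate = 4+11 = 15).
Posterior mean = shape/rate = 39.3/15 = 2.620.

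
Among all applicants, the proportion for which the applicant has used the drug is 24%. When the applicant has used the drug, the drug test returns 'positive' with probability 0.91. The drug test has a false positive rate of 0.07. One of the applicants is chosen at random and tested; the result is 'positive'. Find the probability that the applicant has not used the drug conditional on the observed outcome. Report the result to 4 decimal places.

Let H be the event that the applicant has used the drug. P(H) = 0.24, so P(¬H) = 0.76. With E the 'positive' result, P(E|H) = 0.91 and P(E|¬H) = 0.07.
P(E) = 0.91·0.24 + 0.07·0.76 = 0.21840 + 0.053200 = 0.27160.
By Bayes' theorem, P(H|E) = 0.21840 / 0.27160 = 0.8041. Hence P(¬H|E) = 1 − 0.8041 = 0.1959.

P(¬H | E) ≈ 0.1959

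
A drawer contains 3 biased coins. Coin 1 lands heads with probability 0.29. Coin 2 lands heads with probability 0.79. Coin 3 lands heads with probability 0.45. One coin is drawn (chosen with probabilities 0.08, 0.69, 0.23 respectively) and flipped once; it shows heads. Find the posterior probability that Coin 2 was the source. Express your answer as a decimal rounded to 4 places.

Tabulate prior·likelihood by source: [1] prior 0.08, lik 0.29, product 0.02320; [2] prior 0.69, lik 0.79, product 0.5451; [3] prior 0.23, lik 0.45, product 0.1035.
Normalizing constant = 0.67180; the posterior for Coin 2 is its product over the sum, 0.5451/0.67180 = 0.8114.

Posterior probability ≈ 0.8114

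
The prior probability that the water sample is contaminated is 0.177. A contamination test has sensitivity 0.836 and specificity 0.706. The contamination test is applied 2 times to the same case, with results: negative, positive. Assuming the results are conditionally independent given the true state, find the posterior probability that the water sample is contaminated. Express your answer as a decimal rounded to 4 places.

Posterior P(H) ≈ 0.1244

With H the event that the water sample is contaminated, the joint likelihood of the observed sequence is P(data|H) = 0.164·0.836 = 0.13710 and P(data|¬H) = 0.706·0.294 = 0.20756.
Bayes: P(H|data) = 0.177·0.13710 / (0.177·0.13710 + 0.823·0.20756) = 0.024267/0.19509 = 0.1244.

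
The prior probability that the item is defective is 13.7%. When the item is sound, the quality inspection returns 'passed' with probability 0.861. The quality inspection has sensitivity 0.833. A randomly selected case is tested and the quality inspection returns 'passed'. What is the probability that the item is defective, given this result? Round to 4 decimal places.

P(H | E) ≈ 0.0299

Write H for 'the item is defective'. Prior odds H:¬H = 0.137/0.863 = 0.15875. For the 'passed' outcome, the likelihood ratio is 0.167/0.861 = 0.19396.
Posterior odds = 0.15875 × 0.19396 = 0.030791, so P(H|E) = 0.030791/(1+0.030791) = 0.0299.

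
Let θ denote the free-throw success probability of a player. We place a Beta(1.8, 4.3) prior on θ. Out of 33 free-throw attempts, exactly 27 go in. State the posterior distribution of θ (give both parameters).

Observing 27 successes and 6 failures updates Beta(1.8, 4.3) by adding the success and failure counts to the two shape parameters: α = 1.8+27 = 28.8, β = 4.3+6 = 10.3.

Posterior: Beta(28.8, 10.3)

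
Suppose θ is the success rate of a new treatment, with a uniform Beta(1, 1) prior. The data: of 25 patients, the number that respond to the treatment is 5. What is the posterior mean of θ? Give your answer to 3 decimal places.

Posterior mean ≈ 0.222

Observing 5 successes and 20 failures updates Beta(1, 1) by adding the success and failure counts to the two shape parameters: α = 1+5 = 6, β = 1+20 = 21.
E[θ | data] = 6/(6+21) = 0.222.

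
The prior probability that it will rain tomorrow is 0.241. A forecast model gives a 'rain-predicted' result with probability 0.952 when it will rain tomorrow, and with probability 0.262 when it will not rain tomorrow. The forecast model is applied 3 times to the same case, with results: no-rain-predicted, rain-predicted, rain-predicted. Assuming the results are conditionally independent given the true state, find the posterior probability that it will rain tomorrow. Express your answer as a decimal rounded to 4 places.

Posterior P(H) ≈ 0.2142

Let H be the event that it will rain tomorrow; start with P(H) = 0.241. P('rain-predicted'|H) = 0.952, P('rain-predicted'|¬H) = 0.262.
Update on result 1 ('no-rain-predicted'): P(H) ← 0.048·0.2410 / (0.048·0.2410 + 0.738·0.7590) = 0.011568/0.57171 = 0.0202.
Update on result 2 ('rain-predicted'): P(H) ← 0.952·0.0202 / (0.952·0.0202 + 0.262·0.9798) = 0.019263/0.27596 = 0.0698.
Update on result 3 ('rain-predicted'): P(H) ← 0.952·0.0698 / (0.952·0.0698 + 0.262·0.9302) = 0.066452/0.31016 = 0.2142.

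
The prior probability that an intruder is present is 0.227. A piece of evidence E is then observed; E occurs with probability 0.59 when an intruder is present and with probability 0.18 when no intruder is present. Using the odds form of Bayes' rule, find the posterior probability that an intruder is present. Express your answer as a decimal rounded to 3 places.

Posterior probability ≈ 0.490

Prior odds = 0.227/(1−0.227) = 0.29366. In log-odds, ln(0.29366) = -1.2253.
Add log likelihood ratio: ln(3.2778) = 1.1872.
Posterior log-odds = -0.038163, so posterior odds = exp(-0.038163) = 0.96256. Converting, P(H|E) = 0.96256/1.9626 = 0.490.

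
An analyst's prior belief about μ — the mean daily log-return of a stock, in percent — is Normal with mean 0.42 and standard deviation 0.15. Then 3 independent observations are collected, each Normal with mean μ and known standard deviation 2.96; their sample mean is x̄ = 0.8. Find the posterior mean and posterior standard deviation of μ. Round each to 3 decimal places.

Prior precision 1/τ₀² = 1/0.15² = 44.4444; data precision n/σ² = 3/2.96² = 0.342403.
Posterior precision = 44.4444 + 0.342403 = 44.7868, giving posterior SD = 1/√44.7868 = 0.149.
Posterior mean = (44.4444·0.42 + 0.342403·0.8) / 44.7868 = 0.423.

Posterior mean ≈ 0.423; posterior SD ≈ 0.149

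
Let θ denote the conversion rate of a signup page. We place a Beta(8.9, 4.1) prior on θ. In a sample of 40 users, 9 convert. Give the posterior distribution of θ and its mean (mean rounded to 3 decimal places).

Posterior: Beta(17.9, 35.1); mean ≈ 0.338

Observing 9 successes and 31 failures updates Beta(8.9, 4.1) by adding the success and failure counts to the two shape parameters: α = 8.9+9 = 17.9, β = 4.1+31 = 35.1.
Posterior mean = α/(α+β) = 17.9/53 = 0.338.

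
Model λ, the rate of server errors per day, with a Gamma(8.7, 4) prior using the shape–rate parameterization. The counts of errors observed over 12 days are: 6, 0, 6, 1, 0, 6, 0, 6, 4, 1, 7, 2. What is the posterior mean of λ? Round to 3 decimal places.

The Poisson likelihood adds the total count to the shape and the number of exposure periods to the rate. Here ∑xᵢ = 39 and n = 12, so shape 8.7→47.7 and rate 4→16.
E[λ | data] = 47.7/16 = 2.981.

Posterior mean ≈ 2.981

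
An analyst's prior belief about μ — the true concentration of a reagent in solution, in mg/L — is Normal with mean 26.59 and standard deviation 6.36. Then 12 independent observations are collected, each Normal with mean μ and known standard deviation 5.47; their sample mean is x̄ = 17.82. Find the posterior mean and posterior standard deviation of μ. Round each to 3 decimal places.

With known σ, the Normal prior is conjugate. Weight on the data is w = (n/σ²)/(n/σ² + 1/τ₀²) = 0.401057/(0.401057+0.0247221) = 0.94194.
Posterior mean = w·x̄ + (1−w)·μ₀ = 0.94194·17.82 + 0.058063·26.59 = 18.329. Posterior variance = 1/(0.401057+0.0247221) = 2.34863, so SD = 1.533.

Posterior mean ≈ 18.329; posterior SD ≈ 1.533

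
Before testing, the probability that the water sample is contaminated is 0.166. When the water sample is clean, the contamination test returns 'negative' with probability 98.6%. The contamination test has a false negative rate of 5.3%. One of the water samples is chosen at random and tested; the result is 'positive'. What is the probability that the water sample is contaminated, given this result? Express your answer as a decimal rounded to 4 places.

Let H be the event that the water sample is contaminated. P(H) = 0.166, so P(¬H) = 0.834. With E the 'positive' result, P(E|H) = 0.947 and P(E|¬H) = 0.014.
P(E) = 0.947·0.166 + 0.014·0.834 = 0.15720 + 0.011676 = 0.16888.
By Bayes' theorem, P(H|E) = 0.15720 / 0.16888 = 0.9309.

P(H | E) ≈ 0.9309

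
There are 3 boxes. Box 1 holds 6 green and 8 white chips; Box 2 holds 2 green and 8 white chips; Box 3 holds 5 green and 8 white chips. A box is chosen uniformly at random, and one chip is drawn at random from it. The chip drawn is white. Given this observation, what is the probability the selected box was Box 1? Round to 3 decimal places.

P(white|Box 1) = 0.5714; P(white|Box 2) = 0.8; P(white|Box 3) = 0.6154.
Prior × likelihood for each source: 0.333333·0.5714=0.1905, 0.333333·0.8=0.2667, 0.333333·0.6154=0.2051. Summing gives P(white) = 0.66227.
P(Box 1 | white) = 0.1905 / 0.66227 = 0.288.

Posterior probability ≈ 0.288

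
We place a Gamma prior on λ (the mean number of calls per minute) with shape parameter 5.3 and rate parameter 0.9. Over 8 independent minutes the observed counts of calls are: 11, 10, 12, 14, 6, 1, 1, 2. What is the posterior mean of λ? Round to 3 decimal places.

Total count ∑xᵢ = 57 over n = 8 minutes.
Gamma is conjugate to the Poisson likelihood: posterior is Gamma(shape = 5.3+57 = 62.3, rate = 0.9+8 = 8.9).
Posterior mean = shape/rate = 62.3/8.9 = 7.000.

Posterior mean ≈ 7.000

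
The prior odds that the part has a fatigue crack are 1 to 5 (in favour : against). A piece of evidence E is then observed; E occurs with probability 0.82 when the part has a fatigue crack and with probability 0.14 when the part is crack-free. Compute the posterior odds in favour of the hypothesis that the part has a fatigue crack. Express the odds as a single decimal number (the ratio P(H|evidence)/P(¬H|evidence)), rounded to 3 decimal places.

Prior odds = 1/5 = 0.20000. In log-odds, ln(0.20000) = -1.6094.
Add log likelihood ratio: ln(5.8571) = 1.7677.
Posterior log-odds = 0.15822, so posterior odds = exp(0.15822) = 1.1714.

Posterior odds ≈ 1.171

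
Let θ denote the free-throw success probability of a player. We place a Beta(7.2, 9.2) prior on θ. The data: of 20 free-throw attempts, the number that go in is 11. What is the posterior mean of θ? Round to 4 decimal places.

Posterior mean ≈ 0.5000

Observing 11 successes and 9 failures updates Beta(7.2, 9.2) by adding the success and failure counts to the two shape parameters: α = 7.2+11 = 18.2, β = 9.2+9 = 18.2.
Posterior mean = α/(α+β) = 18.2/36.4 = 0.5000.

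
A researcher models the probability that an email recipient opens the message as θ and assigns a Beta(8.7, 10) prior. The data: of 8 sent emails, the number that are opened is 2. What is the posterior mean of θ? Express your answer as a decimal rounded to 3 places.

The binomial likelihood is conjugate to the Beta prior: with 2 successes and 6 failures, the posterior is Beta(8.7+2, 10+6) = Beta(10.7, 16).
E[θ | data] = 10.7/(10.7+16) = 0.401.

Posterior mean ≈ 0.401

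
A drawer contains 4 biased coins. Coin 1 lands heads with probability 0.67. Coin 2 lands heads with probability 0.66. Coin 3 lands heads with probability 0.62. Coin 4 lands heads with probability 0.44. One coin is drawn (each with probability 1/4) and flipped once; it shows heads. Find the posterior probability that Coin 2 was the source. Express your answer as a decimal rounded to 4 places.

Tabulate prior·likelihood by source: [1] prior 0.25, lik 0.67, product 0.1675; [2] prior 0.25, lik 0.66, product 0.1650; [3] prior 0.25, lik 0.62, product 0.1550; [4] prior 0.25, lik 0.44, product 0.1100.
Normalizing constant = 0.59750; the posterior for Coin 2 is its product over the sum, 0.1650/0.59750 = 0.2762.

Posterior probability ≈ 0.2762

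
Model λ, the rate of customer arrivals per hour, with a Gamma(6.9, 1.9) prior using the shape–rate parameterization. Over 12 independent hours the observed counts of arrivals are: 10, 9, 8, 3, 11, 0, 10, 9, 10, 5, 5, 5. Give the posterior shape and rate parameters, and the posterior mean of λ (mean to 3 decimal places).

Posterior: Gamma(shape=91.9, rate=13.9); mean ≈ 6.612

The Poisson likelihood adds the total count to the shape and the number of exposure periods to the rate. Here ∑xᵢ = 85 and n = 12, so shape 6.9→91.9 and rate 1.9→13.9.
Posterior mean = shape/rate = 91.9/13.9 = 6.612.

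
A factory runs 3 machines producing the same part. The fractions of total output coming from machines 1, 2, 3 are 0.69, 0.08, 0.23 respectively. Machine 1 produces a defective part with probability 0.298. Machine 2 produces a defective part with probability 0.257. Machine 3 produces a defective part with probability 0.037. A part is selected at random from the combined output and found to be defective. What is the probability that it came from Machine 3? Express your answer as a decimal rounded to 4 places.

P(defective|M1) = 0.298; P(defective|M2) = 0.257; P(defective|M3) = 0.037.
Prior × likelihood for each source: 0.69·0.298=0.2056, 0.08·0.257=0.02056, 0.23·0.037=0.008510. Summing gives P(defective) = 0.23469.
P(Machine 3 | defective) = 0.008510 / 0.23469 = 0.0363.

Posterior probability ≈ 0.0363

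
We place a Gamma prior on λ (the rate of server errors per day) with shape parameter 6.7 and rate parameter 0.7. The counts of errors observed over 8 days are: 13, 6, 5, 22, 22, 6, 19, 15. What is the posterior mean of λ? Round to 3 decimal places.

Posterior mean ≈ 13.184

The Poisson likelihood adds the total count to the shape and the number of exposure periods to the rate. Here ∑xᵢ = 108 and n = 8, so shape 6.7→114.7 and rate 0.7→8.7.
Posterior mean = shape/rate = 114.7/8.7 = 13.184.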